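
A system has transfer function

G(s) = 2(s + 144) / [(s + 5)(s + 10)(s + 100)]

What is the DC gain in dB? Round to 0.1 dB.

-24.8 dB

G(0) = 2·144 / (5·10·100) = 0.0576
20 log₁₀(0.0576) ≈ -24.79 dB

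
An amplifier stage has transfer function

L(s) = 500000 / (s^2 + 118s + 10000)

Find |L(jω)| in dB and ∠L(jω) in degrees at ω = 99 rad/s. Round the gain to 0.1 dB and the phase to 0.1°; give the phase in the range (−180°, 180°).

At s = jω = j99:
quadratic: (j99)² + 118·j99 + 10000 = 199 + j11682 → |·| ≈ 11684, ∠ ≈ 89.02°
|L| = 500000 / 11684 ≈ 42.794
Gain = 20 log₁₀(42.794) ≈ 32.63 dB
∠L = 0.00° − 89.02° = -89.02°

32.6 dB, -89.0°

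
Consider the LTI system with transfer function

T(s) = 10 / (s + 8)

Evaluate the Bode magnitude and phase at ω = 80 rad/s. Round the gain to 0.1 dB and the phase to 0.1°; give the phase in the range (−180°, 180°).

-18.1 dB, -84.3°

At s = jω = j80:
pole (s+8): 8 + j80 → |·| = √(8²+80²) = √6464 ≈ 80.399, ∠ = arctan(80/8) ≈ 84.29°
|T| = 10 / 80.399 ≈ 0.12438
Gain = 20 log₁₀(0.12438) ≈ -18.10 dB
∠T = 0.00° − 84.29° = -84.29°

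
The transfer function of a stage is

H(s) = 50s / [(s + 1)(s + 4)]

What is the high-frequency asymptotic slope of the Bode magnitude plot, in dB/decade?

Each pole contributes −20 dB/decade at high frequency; each zero contributes +20 dB/decade.
Net: 1 zero(s) − 2 pole(s) → -20 dB/decade.

-20 dB/decade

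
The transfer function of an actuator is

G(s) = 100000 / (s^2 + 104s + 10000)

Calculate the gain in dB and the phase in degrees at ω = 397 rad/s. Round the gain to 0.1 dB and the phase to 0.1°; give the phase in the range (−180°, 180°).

-3.7 dB, -164.4°

At s = jω = j397:
quadratic: (j397)² + 104·j397 + 10000 = -147609 + j41288 → |·| ≈ 1.5327e+05, ∠ ≈ 164.37°
|G| = 100000 / 1.5327e+05 ≈ 0.65244
Gain = 20 log₁₀(0.65244) ≈ -3.71 dB
∠G = 0.00° − 164.37° = -164.37°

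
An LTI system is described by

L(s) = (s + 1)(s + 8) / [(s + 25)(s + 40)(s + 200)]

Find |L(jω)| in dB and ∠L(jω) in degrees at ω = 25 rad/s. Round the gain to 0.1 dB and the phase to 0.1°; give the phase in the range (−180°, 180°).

-54.2 dB, 75.8°

At s = jω = j25:
zero (s+1): 1 + j25 → |·| = √(1²+25²) = √626 ≈ 25.02, ∠ = arctan(25/1) ≈ 87.71°
zero (s+8): 8 + j25 → |·| = √(8²+25²) = √689 ≈ 26.249, ∠ = arctan(25/8) ≈ 72.26°
pole (s+25): 25 + j25 → |·| = √(25²+25²) = √1250 ≈ 35.355, ∠ = arctan(25/25) ≈ 45.00°
pole (s+40): 40 + j25 → |·| = √(40²+25²) = √2225 ≈ 47.17, ∠ = arctan(25/40) ≈ 32.01°
pole (s+200): 200 + j25 → |·| = √(200²+25²) = √40625 ≈ 201.56, ∠ = arctan(25/200) ≈ 7.13°
|L| = 1 · 656.75 / 3.3614e+05 ≈ 0.0019538
Gain = 20 log₁₀(0.0019538) ≈ -54.18 dB
∠L = 159.97° − 84.14° = 75.83°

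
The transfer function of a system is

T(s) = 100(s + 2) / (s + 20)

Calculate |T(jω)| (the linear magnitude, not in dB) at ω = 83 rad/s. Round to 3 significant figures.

97.2

At s = jω = j83:
zero (s+2): 2 + j83 → |·| = √(2²+83²) = √6893 ≈ 83.024, ∠ = arctan(83/2) ≈ 88.62°
pole (s+20): 20 + j83 → |·| = √(20²+83²) = √7289 ≈ 85.376, ∠ = arctan(83/20) ≈ 76.45°
|T| = 100 · 83.024 / 85.376 ≈ 97.245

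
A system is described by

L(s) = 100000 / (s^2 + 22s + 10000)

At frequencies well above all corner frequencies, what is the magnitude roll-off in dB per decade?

Each pole contributes −20 dB/decade at high frequency; each zero contributes +20 dB/decade.
Net: 0 zero(s) − 2 pole(s) → -40 dB/decade.

-40 dB/decade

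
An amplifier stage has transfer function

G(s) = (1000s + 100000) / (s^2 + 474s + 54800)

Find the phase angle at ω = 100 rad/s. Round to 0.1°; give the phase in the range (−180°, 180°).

Substitute s = j100:
Numerator: 1000(j100) + 100000 = 100000 + j100000
Denominator: (j100)^2 + 474(j100) + 54800 = 44800 + j47400
|N| = √(100000² + 100000²) ≈ 1.4142e+05, ∠N ≈ 45.00°
|D| = √(44800² + 47400²) ≈ 65221, ∠D ≈ 46.62°
∠G = 45.00° − 46.62° = -1.62°

-1.6°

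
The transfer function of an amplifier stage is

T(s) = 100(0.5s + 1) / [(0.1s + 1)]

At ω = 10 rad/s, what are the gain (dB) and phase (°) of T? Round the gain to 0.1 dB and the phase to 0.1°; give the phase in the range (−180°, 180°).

At ω = 10 rad/s:
zero (1 + j10·0.5) = 1 + j5 → |·| ≈ 5.099, ∠ ≈ 78.69°
pole (1 + j10·0.1) = 1 + j1 → |·| ≈ 1.4142, ∠ ≈ 45.00°
|T| = 100 · 5.099 / (1.4142) ≈ 360.56
Gain = 20 log₁₀(360.56) ≈ 51.14 dB
∠T = (78.69°) − (45.00°) = 33.69°

51.1 dB, 33.7°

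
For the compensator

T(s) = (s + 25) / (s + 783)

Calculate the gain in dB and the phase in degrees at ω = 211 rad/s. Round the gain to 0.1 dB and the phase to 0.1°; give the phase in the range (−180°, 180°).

-11.6 dB, 68.2°

Substitute s = j211:
Numerator: (j211) + 25 = 25 + j211
Denominator: (j211) + 783 = 783 + j211
|N| = √(25² + 211²) ≈ 212.48, ∠N ≈ 83.24°
|D| = √(783² + 211²) ≈ 810.93, ∠D ≈ 15.08°
|T| = 212.48 / 810.93 ≈ 0.26202
Gain = 20 log₁₀(0.26202) ≈ -11.63 dB
∠T = 83.24° − 15.08° = 68.16°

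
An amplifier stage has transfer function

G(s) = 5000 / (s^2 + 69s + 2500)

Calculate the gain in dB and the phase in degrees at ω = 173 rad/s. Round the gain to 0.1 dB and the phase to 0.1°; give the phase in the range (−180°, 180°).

At s = jω = j173:
quadratic: (j173)² + 69·j173 + 2500 = -27429 + j11937 → |·| ≈ 29914, ∠ ≈ 156.48°
|G| = 5000 / 29914 ≈ 0.16715
Gain = 20 log₁₀(0.16715) ≈ -15.54 dB
∠G = 0.00° − 156.48° = -156.48°

-15.5 dB, -156.5°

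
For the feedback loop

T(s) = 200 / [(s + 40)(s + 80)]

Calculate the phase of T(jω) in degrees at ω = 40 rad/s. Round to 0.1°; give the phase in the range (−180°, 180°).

At s = jω = j40:
pole (s+40): 40 + j40 → |·| = √(40²+40²) = √3200 ≈ 56.569, ∠ = arctan(40/40) ≈ 45.00°
pole (s+80): 80 + j40 → |·| = √(80²+40²) = √8000 ≈ 89.443, ∠ = arctan(40/80) ≈ 26.57°
∠T = 0.00° − 71.57° = -71.57°

-71.6°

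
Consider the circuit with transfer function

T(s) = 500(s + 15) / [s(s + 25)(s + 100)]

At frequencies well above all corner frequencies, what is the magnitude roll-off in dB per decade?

-40 dB/decade

Each pole contributes −20 dB/decade at high frequency; each zero contributes +20 dB/decade.
Net: 1 zero(s) − 3 pole(s) → -40 dB/decade.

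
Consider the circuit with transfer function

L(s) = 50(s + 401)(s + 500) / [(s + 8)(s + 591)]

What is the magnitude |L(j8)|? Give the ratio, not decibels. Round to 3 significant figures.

At s = jω = j8:
zero (s+401): 401 + j8 → |·| = √(401²+8²) = √160865 ≈ 401.08, ∠ = arctan(8/401) ≈ 1.14°
zero (s+500): 500 + j8 → |·| = √(500²+8²) = √250064 ≈ 500.06, ∠ = arctan(8/500) ≈ 0.92°
pole (s+8): 8 + j8 → |·| = √(8²+8²) = √128 ≈ 11.314, ∠ = arctan(8/8) ≈ 45.00°
pole (s+591): 591 + j8 → |·| = √(591²+8²) = √349345 ≈ 591.05, ∠ = arctan(8/591) ≈ 0.78°
|L| = 50 · 2.0056e+05 / 6687.1 ≈ 1499.6

1.50e+03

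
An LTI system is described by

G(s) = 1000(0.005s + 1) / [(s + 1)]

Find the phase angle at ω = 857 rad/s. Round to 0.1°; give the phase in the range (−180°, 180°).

At ω = 857 rad/s:
zero (1 + j857·0.005) = 1 + j4.285 → |·| ≈ 4.4001, ∠ ≈ 76.86°
pole (1 + j857·1) = 1 + j857 → |·| ≈ 857, ∠ ≈ 89.93°
∠G = (76.86°) − (89.93°) = -13.07°

-13.1°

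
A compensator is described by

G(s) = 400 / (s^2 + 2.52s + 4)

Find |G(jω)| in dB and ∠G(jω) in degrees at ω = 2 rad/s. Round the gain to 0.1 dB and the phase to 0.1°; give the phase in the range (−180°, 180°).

38.0 dB, -90.0°

At s = jω = j2:
quadratic: (j2)² + 2.52·j2 + 4 = 0 + j5.04 → |·| ≈ 5.04, ∠ ≈ 90.00°
|G| = 400 / 5.04 ≈ 79.365
Gain = 20 log₁₀(79.365) ≈ 37.99 dB
∠G = 0.00° − 90.00° = -90.00°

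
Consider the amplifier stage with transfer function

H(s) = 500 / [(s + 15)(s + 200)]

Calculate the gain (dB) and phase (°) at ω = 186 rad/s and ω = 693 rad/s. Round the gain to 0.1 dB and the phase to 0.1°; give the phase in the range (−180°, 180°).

ω = 186: -40.2 dB, -128.3°; ω = 693: -60.0 dB, -162.7°

At s = jω = j186:
pole (s+15): 15 + j186 → |·| = √(15²+186²) = √34821 ≈ 186.6, ∠ = arctan(186/15) ≈ 85.39°
pole (s+200): 200 + j186 → |·| = √(200²+186²) = √74596 ≈ 273.12, ∠ = arctan(186/200) ≈ 42.92°
|H| = 500 / 50964 ≈ 0.0098108
Gain = 20 log₁₀(0.0098108) ≈ -40.17 dB
∠H = 0.00° − 128.31° = -128.31°

At s = jω = j693:
pole (s+15): 15 + j693 → |·| = √(15²+693²) = √480474 ≈ 693.16, ∠ = arctan(693/15) ≈ 88.76°
pole (s+200): 200 + j693 → |·| = √(200²+693²) = √520249 ≈ 721.28, ∠ = arctan(693/200) ≈ 73.90°
|H| = 500 / 4.9996e+05 ≈ 0.0010001
Gain = 20 log₁₀(0.0010001) ≈ -60.00 dB
∠H = 0.00° − 162.66° = -162.66°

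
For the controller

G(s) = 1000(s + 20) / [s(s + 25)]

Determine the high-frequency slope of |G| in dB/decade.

-20 dB/decade

Each pole contributes −20 dB/decade at high frequency; each zero contributes +20 dB/decade.
Net: 1 zero(s) − 2 pole(s) → -20 dB/decade.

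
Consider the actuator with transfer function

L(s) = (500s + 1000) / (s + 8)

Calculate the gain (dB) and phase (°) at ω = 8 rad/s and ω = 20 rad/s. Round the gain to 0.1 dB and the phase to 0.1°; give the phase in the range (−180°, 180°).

Substitute s = j8:
Numerator: 500(j8) + 1000 = 1000 + j4000
Denominator: (j8) + 8 = 8 + j8
|N| = √(1000² + 4000²) ≈ 4123.1, ∠N ≈ 75.96°
|D| = √(8² + 8²) ≈ 11.314, ∠D ≈ 45.00°
|L| = 4123.1 / 11.314 ≈ 364.42
Gain = 20 log₁₀(364.42) ≈ 51.23 dB
∠L = 75.96° − 45.00° = 30.96°

Substitute s = j20:
Numerator: 500(j20) + 1000 = 1000 + j10000
Denominator: (j20) + 8 = 8 + j20
|N| = √(1000² + 10000²) ≈ 10050, ∠N ≈ 84.29°
|D| = √(8² + 20²) ≈ 21.541, ∠D ≈ 68.20°
|L| = 10050 / 21.541 ≈ 466.55
Gain = 20 log₁₀(466.55) ≈ 53.38 dB
∠L = 84.29° − 68.20° = 16.09°

ω = 8: 51.2 dB, 31.0°; ω = 20: 53.4 dB, 16.1°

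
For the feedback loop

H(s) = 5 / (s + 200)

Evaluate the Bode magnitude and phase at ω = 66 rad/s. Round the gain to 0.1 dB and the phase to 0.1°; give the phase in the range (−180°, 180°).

Substitute s = j66:
Numerator: 5 = 5 + j0
Denominator: (j66) + 200 = 200 + j66
|N| = √(5² + 0²) ≈ 5, ∠N ≈ 0.00°
|D| = √(200² + 66²) ≈ 210.61, ∠D ≈ 18.26°
|H| = 5 / 210.61 ≈ 0.023741
Gain = 20 log₁₀(0.023741) ≈ -32.49 dB
∠H = 0.00° − 18.26° = -18.26°

-32.5 dB, -18.3°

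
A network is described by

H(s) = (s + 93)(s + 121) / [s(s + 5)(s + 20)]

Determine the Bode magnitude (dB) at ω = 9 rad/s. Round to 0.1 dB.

14.9 dB

At s = jω = j9:
zero (s+93): 93 + j9 → |·| = √(93²+9²) = √8730 ≈ 93.434, ∠ = arctan(9/93) ≈ 5.53°
zero (s+121): 121 + j9 → |·| = √(121²+9²) = √14722 ≈ 121.33, ∠ = arctan(9/121) ≈ 4.25°
pole (s+5): 5 + j9 → |·| = √(5²+9²) = √106 ≈ 10.296, ∠ = arctan(9/5) ≈ 60.95°
pole (s+20): 20 + j9 → |·| = √(20²+9²) = √481 ≈ 21.932, ∠ = arctan(9/20) ≈ 24.23°
pole at origin: |s| = 9, ∠ = 90.00° (in denominator)
|H| = 1 · 11336 / 2032.3 ≈ 5.5779
Gain = 20 log₁₀(5.5779) ≈ 14.93 dB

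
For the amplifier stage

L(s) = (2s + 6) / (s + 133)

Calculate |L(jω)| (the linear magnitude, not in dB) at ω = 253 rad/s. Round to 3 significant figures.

1.77

Substitute s = j253:
Numerator: 2(j253) + 6 = 6 + j506
Denominator: (j253) + 133 = 133 + j253
|N| = √(6² + 506²) ≈ 506.04, ∠N ≈ 89.32°
|D| = √(133² + 253²) ≈ 285.83, ∠D ≈ 62.27°
|L| = 506.04 / 285.83 ≈ 1.7704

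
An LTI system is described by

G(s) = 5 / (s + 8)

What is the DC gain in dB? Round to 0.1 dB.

-4.1 dB

G(0) = 5 / (8) = 0.625
20 log₁₀(0.625) ≈ -4.08 dB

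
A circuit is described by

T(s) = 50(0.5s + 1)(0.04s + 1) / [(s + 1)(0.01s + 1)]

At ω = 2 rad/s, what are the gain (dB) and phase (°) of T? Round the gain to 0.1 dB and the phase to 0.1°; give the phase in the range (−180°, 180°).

At ω = 2 rad/s:
zero (1 + j2·0.5) = 1 + j1 → |·| ≈ 1.4142, ∠ ≈ 45.00°
zero (1 + j2·0.04) = 1 + j0.08 → |·| ≈ 1.0032, ∠ ≈ 4.57°
pole (1 + j2·1) = 1 + j2 → |·| ≈ 2.2361, ∠ ≈ 63.43°
pole (1 + j2·0.01) = 1 + j0.02 → |·| ≈ 1.0002, ∠ ≈ 1.15°
|T| = 50 · 1.4142 · 1.0032 / (2.2361 · 1.0002) ≈ 31.717
Gain = 20 log₁₀(31.717) ≈ 30.03 dB
∠T = (45.00° + 4.57°) − (63.43° + 1.15°) = -15.01°

30.0 dB, -15.0°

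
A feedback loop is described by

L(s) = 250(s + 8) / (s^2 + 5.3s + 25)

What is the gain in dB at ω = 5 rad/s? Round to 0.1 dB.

39.0 dB

At s = jω = j5:
zero (s+8): 8 + j5 → |·| = √(8²+5²) = √89 ≈ 9.434, ∠ = arctan(5/8) ≈ 32.01°
quadratic: (j5)² + 5.3·j5 + 25 = 0 + j26.5 → |·| ≈ 26.5, ∠ ≈ 90.00°
|L| = 250 · 9.434 / 26.5 ≈ 89
Gain = 20 log₁₀(89) ≈ 38.99 dB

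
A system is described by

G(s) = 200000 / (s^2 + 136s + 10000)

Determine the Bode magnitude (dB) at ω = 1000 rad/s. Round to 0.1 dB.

At s = jω = j1000:
quadratic: (j1000)² + 136·j1000 + 10000 = -990000 + j136000 → |·| ≈ 9.993e+05, ∠ ≈ 172.18°
|G| = 200000 / 9.993e+05 ≈ 0.20014
Gain = 20 log₁₀(0.20014) ≈ -13.97 dB

-14.0 dB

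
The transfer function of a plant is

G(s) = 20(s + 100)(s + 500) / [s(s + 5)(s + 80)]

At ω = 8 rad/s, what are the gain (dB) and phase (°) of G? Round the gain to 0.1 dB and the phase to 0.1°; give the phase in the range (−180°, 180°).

At s = jω = j8:
zero (s+100): 100 + j8 → |·| = √(100²+8²) = √10064 ≈ 100.32, ∠ = arctan(8/100) ≈ 4.57°
zero (s+500): 500 + j8 → |·| = √(500²+8²) = √250064 ≈ 500.06, ∠ = arctan(8/500) ≈ 0.92°
pole (s+5): 5 + j8 → |·| = √(5²+8²) = √89 ≈ 9.434, ∠ = arctan(8/5) ≈ 57.99°
pole (s+80): 80 + j8 → |·| = √(80²+8²) = √6464 ≈ 80.399, ∠ = arctan(8/80) ≈ 5.71°
pole at origin: |s| = 8, ∠ = 90.00° (in denominator)
|G| = 20 · 50166 / 6067.9 ≈ 165.35
Gain = 20 log₁₀(165.35) ≈ 44.37 dB
∠G = 5.49° − 153.70° = -148.21°

44.4 dB, -148.2°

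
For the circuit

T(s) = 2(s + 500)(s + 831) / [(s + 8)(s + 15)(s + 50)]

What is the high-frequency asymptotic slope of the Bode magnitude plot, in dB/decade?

-20 dB/decade

Each pole contributes −20 dB/decade at high frequency; each zero contributes +20 dB/decade.
Net: 2 zero(s) − 3 pole(s) → -20 dB/decade.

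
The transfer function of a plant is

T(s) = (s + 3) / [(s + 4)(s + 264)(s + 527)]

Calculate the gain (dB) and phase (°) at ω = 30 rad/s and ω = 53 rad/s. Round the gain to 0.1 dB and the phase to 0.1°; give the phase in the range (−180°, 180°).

At s = jω = j30:
zero (s+3): 3 + j30 → |·| = √(3²+30²) = √909 ≈ 30.15, ∠ = arctan(30/3) ≈ 84.29°
pole (s+4): 4 + j30 → |·| = √(4²+30²) = √916 ≈ 30.265, ∠ = arctan(30/4) ≈ 82.41°
pole (s+264): 264 + j30 → |·| = √(264²+30²) = √70596 ≈ 265.7, ∠ = arctan(30/264) ≈ 6.48°
pole (s+527): 527 + j30 → |·| = √(527²+30²) = √278629 ≈ 527.85, ∠ = arctan(30/527) ≈ 3.26°
|T| = 1 · 30.15 / 4.2447e+06 ≈ 7.103e-06
Gain = 20 log₁₀(7.103e-06) ≈ -102.97 dB
∠T = 84.29° − 92.15° = -7.86°

At s = jω = j53:
zero (s+3): 3 + j53 → |·| = √(3²+53²) = √2818 ≈ 53.085, ∠ = arctan(53/3) ≈ 86.76°
pole (s+4): 4 + j53 → |·| = √(4²+53²) = √2825 ≈ 53.151, ∠ = arctan(53/4) ≈ 85.68°
pole (s+264): 264 + j53 → |·| = √(264²+53²) = √72505 ≈ 269.27, ∠ = arctan(53/264) ≈ 11.35°
pole (s+527): 527 + j53 → |·| = √(527²+53²) = √280538 ≈ 529.66, ∠ = arctan(53/527) ≈ 5.74°
|T| = 1 · 53.085 / 7.5805e+06 ≈ 7.0028e-06
Gain = 20 log₁₀(7.0028e-06) ≈ -103.09 dB
∠T = 86.76° − 102.77° = -16.01°

ω = 30: -103.0 dB, -7.9°; ω = 53: -103.1 dB, -16.0°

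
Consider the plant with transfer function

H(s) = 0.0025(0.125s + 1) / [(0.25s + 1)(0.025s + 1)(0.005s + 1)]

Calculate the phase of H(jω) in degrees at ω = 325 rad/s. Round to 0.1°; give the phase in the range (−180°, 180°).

-142.1°

At ω = 325 rad/s:
zero (1 + j325·0.125) = 1 + j40.625 → |·| ≈ 40.637, ∠ ≈ 88.59°
pole (1 + j325·0.25) = 1 + j81.25 → |·| ≈ 81.256, ∠ ≈ 89.29°
pole (1 + j325·0.025) = 1 + j8.125 → |·| ≈ 8.1863, ∠ ≈ 82.98°
pole (1 + j325·0.005) = 1 + j1.625 → |·| ≈ 1.908, ∠ ≈ 58.39°
∠H = (88.59°) − (89.29° + 82.98° + 58.39°) = -142.07°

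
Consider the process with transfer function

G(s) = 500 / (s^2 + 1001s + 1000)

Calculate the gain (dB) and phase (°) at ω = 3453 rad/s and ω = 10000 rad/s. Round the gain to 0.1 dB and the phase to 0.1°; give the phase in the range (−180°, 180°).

ω = 3453: -87.9 dB, -163.8°; ω = 10000: -106.1 dB, -174.3°

Substitute s = j3453:
Numerator: 500 = 500 + j0
Denominator: (j3453)^2 + 1001(j3453) + 1000 = -11922209 + j3456453
|N| = √(500² + 0²) ≈ 500, ∠N ≈ 0.00°
|D| = √(11922209² + 3456453²) ≈ 1.2413e+07, ∠D ≈ 163.83°
|G| = 500 / 1.2413e+07 ≈ 4.028e-05
Gain = 20 log₁₀(4.028e-05) ≈ -87.90 dB
∠G = 0.00° − 163.83° = -163.83°

Substitute s = j10000:
Numerator: 500 = 500 + j0
Denominator: (j10000)^2 + 1001(j10000) + 1000 = -99999000 + j10010000
|N| = √(500² + 0²) ≈ 500, ∠N ≈ 0.00°
|D| = √(99999000² + 10010000²) ≈ 1.005e+08, ∠D ≈ 174.28°
|G| = 500 / 1.005e+08 ≈ 4.9751e-06
Gain = 20 log₁₀(4.9751e-06) ≈ -106.06 dB
∠G = 0.00° − 174.28° = -174.28°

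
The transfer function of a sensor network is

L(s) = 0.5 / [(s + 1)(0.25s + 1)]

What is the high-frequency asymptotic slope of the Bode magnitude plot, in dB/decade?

Each pole contributes −20 dB/decade at high frequency; each zero contributes +20 dB/decade.
Net: 0 zero(s) − 2 pole(s) → -40 dB/decade.

-40 dB/decade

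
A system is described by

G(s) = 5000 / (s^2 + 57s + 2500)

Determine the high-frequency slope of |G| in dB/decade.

-40 dB/decade

Each pole contributes −20 dB/decade at high frequency; each zero contributes +20 dB/decade.
Net: 0 zero(s) − 2 pole(s) → -40 dB/decade.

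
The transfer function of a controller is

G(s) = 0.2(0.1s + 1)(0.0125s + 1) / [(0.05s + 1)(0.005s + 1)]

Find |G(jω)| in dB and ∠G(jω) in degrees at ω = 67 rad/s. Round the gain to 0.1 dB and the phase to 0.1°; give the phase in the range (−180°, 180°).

-6.4 dB, 29.6°

At ω = 67 rad/s:
zero (1 + j67·0.1) = 1 + j6.7 → |·| ≈ 6.7742, ∠ ≈ 81.51°
zero (1 + j67·0.0125) = 1 + j0.8375 → |·| ≈ 1.3044, ∠ ≈ 39.95°
pole (1 + j67·0.05) = 1 + j3.35 → |·| ≈ 3.4961, ∠ ≈ 73.38°
pole (1 + j67·0.005) = 1 + j0.335 → |·| ≈ 1.0546, ∠ ≈ 18.52°
|G| = 0.2 · 6.7742 · 1.3044 / (3.4961 · 1.0546) ≈ 0.47932
Gain = 20 log₁₀(0.47932) ≈ -6.39 dB
∠G = (81.51° + 39.95°) − (73.38° + 18.52°) = 29.56°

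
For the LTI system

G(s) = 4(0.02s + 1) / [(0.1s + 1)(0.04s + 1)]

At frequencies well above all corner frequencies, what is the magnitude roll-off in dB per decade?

Each pole contributes −20 dB/decade at high frequency; each zero contributes +20 dB/decade.
Net: 1 zero(s) − 2 pole(s) → -20 dB/decade.

-20 dB/decade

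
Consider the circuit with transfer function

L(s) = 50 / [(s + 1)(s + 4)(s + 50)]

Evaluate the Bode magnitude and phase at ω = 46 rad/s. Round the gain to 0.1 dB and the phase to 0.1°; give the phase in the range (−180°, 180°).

At s = jω = j46:
pole (s+1): 1 + j46 → |·| = √(1²+46²) = √2117 ≈ 46.011, ∠ = arctan(46/1) ≈ 88.75°
pole (s+4): 4 + j46 → |·| = √(4²+46²) = √2132 ≈ 46.174, ∠ = arctan(46/4) ≈ 85.03°
pole (s+50): 50 + j46 → |·| = √(50²+46²) = √4616 ≈ 67.941, ∠ = arctan(46/50) ≈ 42.61°
|L| = 50 / 1.4434e+05 ≈ 0.0003464
Gain = 20 log₁₀(0.0003464) ≈ -69.21 dB
∠L = 0.00° − 216.39° = -216.39° ≡ 143.61° (principal value)

-69.2 dB, 143.6°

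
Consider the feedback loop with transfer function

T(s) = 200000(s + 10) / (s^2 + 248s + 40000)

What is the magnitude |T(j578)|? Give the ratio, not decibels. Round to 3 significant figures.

At s = jω = j578:
zero (s+10): 10 + j578 → |·| = √(10²+578²) = √334184 ≈ 578.09, ∠ = arctan(578/10) ≈ 89.01°
quadratic: (j578)² + 248·j578 + 40000 = -294084 + j143344 → |·| ≈ 3.2716e+05, ∠ ≈ 154.01°
|T| = 200000 · 578.09 / 3.2716e+05 ≈ 353.4

353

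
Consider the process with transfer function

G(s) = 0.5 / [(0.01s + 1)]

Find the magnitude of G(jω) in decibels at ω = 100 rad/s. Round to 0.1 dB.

At ω = 100 rad/s:
pole (1 + j100·0.01) = 1 + j1 → |·| ≈ 1.4142, ∠ ≈ 45.00°
|G| = 0.5 · 1 / (1.4142) ≈ 0.35356
Gain = 20 log₁₀(0.35356) ≈ -9.03 dB

-9.0 dB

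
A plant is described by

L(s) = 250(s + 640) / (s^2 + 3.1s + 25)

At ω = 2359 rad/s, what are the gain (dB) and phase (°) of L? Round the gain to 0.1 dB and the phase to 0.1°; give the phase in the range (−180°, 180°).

At s = jω = j2359:
zero (s+640): 640 + j2359 → |·| = √(640²+2359²) = √5974481 ≈ 2444.3, ∠ = arctan(2359/640) ≈ 74.82°
quadratic: (j2359)² + 3.1·j2359 + 25 = -5564856 + j7312.9 → |·| ≈ 5.5649e+06, ∠ ≈ 179.92°
|L| = 250 · 2444.3 / 5.5649e+06 ≈ 0.10981
Gain = 20 log₁₀(0.10981) ≈ -19.19 dB
∠L = 74.82° − 179.92° = -105.10°

-19.2 dB, -105.1°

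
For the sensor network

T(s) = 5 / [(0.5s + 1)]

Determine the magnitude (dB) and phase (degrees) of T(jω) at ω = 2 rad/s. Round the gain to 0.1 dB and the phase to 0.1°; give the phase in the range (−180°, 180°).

11.0 dB, -45.0°

At ω = 2 rad/s:
pole (1 + j2·0.5) = 1 + j1 → |·| ≈ 1.4142, ∠ ≈ 45.00°
|T| = 5 · 1 / (1.4142) ≈ 3.5356
Gain = 20 log₁₀(3.5356) ≈ 10.97 dB
∠T = (0°) − (45.00°) = -45.00°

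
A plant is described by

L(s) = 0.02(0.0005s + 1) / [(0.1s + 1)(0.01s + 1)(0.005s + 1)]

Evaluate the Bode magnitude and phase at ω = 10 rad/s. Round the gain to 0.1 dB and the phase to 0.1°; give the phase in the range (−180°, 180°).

-37.0 dB, -53.3°

At ω = 10 rad/s:
zero (1 + j10·0.0005) = 1 + j0.005 → |·| ≈ 1, ∠ ≈ 0.29°
pole (1 + j10·0.1) = 1 + j1 → |·| ≈ 1.4142, ∠ ≈ 45.00°
pole (1 + j10·0.01) = 1 + j0.1 → |·| ≈ 1.005, ∠ ≈ 5.71°
pole (1 + j10·0.005) = 1 + j0.05 → |·| ≈ 1.0012, ∠ ≈ 2.86°
|L| = 0.02 · 1 / (1.4142 · 1.005 · 1.0012) ≈ 0.014055
Gain = 20 log₁₀(0.014055) ≈ -37.04 dB
∠L = (0.29°) − (45.00° + 5.71° + 2.86°) = -53.28°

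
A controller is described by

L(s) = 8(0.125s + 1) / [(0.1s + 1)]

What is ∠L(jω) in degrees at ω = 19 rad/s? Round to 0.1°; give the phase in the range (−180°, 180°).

4.9°

At ω = 19 rad/s:
zero (1 + j19·0.125) = 1 + j2.375 → |·| ≈ 2.5769, ∠ ≈ 67.17°
pole (1 + j19·0.1) = 1 + j1.9 → |·| ≈ 2.1471, ∠ ≈ 62.24°
∠L = (67.17°) − (62.24°) = 4.93°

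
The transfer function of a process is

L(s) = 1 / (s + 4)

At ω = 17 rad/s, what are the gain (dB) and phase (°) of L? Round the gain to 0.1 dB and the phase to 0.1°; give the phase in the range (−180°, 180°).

-24.8 dB, -76.8°

At s = jω = j17:
pole (s+4): 4 + j17 → |·| = √(4²+17²) = √305 ≈ 17.464, ∠ = arctan(17/4) ≈ 76.76°
|L| = 1 / 17.464 ≈ 0.057261
Gain = 20 log₁₀(0.057261) ≈ -24.84 dB
∠L = 0.00° − 76.76° = -76.76°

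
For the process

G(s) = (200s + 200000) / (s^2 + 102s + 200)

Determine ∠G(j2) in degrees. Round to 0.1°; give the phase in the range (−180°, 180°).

Substitute s = j2:
Numerator: 200(j2) + 200000 = 200000 + j400
Denominator: (j2)^2 + 102(j2) + 200 = 196 + j204
|N| = √(200000² + 400²) ≈ 2e+05, ∠N ≈ 0.11°
|D| = √(196² + 204²) ≈ 282.9, ∠D ≈ 46.15°
∠G = 0.11° − 46.15° = -46.04°

-46.0°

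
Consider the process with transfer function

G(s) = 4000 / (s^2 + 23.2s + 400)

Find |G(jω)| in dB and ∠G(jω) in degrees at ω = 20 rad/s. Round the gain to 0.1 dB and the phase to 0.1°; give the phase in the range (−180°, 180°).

At s = jω = j20:
quadratic: (j20)² + 23.2·j20 + 400 = 0 + j464 → |·| ≈ 464, ∠ ≈ 90.00°
|G| = 4000 / 464 ≈ 8.6207
Gain = 20 log₁₀(8.6207) ≈ 18.71 dB
∠G = 0.00° − 90.00° = -90.00°

18.7 dB, -90.0°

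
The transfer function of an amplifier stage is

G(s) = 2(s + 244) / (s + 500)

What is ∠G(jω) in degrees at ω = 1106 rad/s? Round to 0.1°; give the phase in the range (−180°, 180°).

At s = jω = j1106:
zero (s+244): 244 + j1106 → |·| = √(244²+1106²) = √1282772 ≈ 1132.6, ∠ = arctan(1106/244) ≈ 77.56°
pole (s+500): 500 + j1106 → |·| = √(500²+1106²) = √1473236 ≈ 1213.8, ∠ = arctan(1106/500) ≈ 65.67°
∠G = 77.56° − 65.67° = 11.89°

11.9°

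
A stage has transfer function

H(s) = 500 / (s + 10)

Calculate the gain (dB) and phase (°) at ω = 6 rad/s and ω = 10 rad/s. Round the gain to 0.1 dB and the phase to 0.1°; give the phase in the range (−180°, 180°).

At s = jω = j6:
pole (s+10): 10 + j6 → |·| = √(10²+6²) = √136 ≈ 11.662, ∠ = arctan(6/10) ≈ 30.96°
|H| = 500 / 11.662 ≈ 42.874
Gain = 20 log₁₀(42.874) ≈ 32.64 dB
∠H = 0.00° − 30.96° = -30.96°

At s = jω = j10:
pole (s+10): 10 + j10 → |·| = √(10²+10²) = √200 ≈ 14.142, ∠ = arctan(10/10) ≈ 45.00°
|H| = 500 / 14.142 ≈ 35.356
Gain = 20 log₁₀(35.356) ≈ 30.97 dB
∠H = 0.00° − 45.00° = -45.00°

ω = 6: 32.6 dB, -31.0°; ω = 10: 31.0 dB, -45.0°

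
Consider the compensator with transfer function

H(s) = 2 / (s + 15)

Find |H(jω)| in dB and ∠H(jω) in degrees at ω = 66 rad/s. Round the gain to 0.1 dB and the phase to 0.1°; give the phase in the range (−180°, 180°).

Substitute s = j66:
Numerator: 2 = 2 + j0
Denominator: (j66) + 15 = 15 + j66
|N| = √(2² + 0²) ≈ 2, ∠N ≈ 0.00°
|D| = √(15² + 66²) ≈ 67.683, ∠D ≈ 77.20°
|H| = 2 / 67.683 ≈ 0.02955
Gain = 20 log₁₀(0.02955) ≈ -30.59 dB
∠H = 0.00° − 77.20° = -77.20°

-30.6 dB, -77.2°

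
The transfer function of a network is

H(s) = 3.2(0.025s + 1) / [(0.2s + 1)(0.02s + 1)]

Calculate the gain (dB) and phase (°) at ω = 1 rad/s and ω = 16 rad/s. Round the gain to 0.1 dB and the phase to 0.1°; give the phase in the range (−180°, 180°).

ω = 1: 9.9 dB, -11.0°; ω = 16: -0.2 dB, -68.6°

At ω = 1 rad/s:
zero (1 + j1·0.025) = 1 + j0.025 → |·| ≈ 1.0003, ∠ ≈ 1.43°
pole (1 + j1·0.2) = 1 + j0.2 → |·| ≈ 1.0198, ∠ ≈ 11.31°
pole (1 + j1·0.02) = 1 + j0.02 → |·| ≈ 1.0002, ∠ ≈ 1.15°
|H| = 3.2 · 1.0003 / (1.0198 · 1.0002) ≈ 3.1382
Gain = 20 log₁₀(3.1382) ≈ 9.93 dB
∠H = (1.43°) − (11.31° + 1.15°) = -11.03°

At ω = 16 rad/s:
zero (1 + j16·0.025) = 1 + j0.4 → |·| ≈ 1.077, ∠ ≈ 21.80°
pole (1 + j16·0.2) = 1 + j3.2 → |·| ≈ 3.3526, ∠ ≈ 72.65°
pole (1 + j16·0.02) = 1 + j0.32 → |·| ≈ 1.05, ∠ ≈ 17.74°
|H| = 3.2 · 1.077 / (3.3526 · 1.05) ≈ 0.97903
Gain = 20 log₁₀(0.97903) ≈ -0.18 dB
∠H = (21.80°) − (72.65° + 17.74°) = -68.59°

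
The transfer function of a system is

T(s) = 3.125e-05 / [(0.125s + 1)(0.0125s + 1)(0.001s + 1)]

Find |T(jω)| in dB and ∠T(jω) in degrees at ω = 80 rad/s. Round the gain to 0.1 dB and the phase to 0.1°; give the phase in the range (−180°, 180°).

-113.2 dB, -133.9°

At ω = 80 rad/s:
pole (1 + j80·0.125) = 1 + j10 → |·| ≈ 10.05, ∠ ≈ 84.29°
pole (1 + j80·0.0125) = 1 + j1 → |·| ≈ 1.4142, ∠ ≈ 45.00°
pole (1 + j80·0.001) = 1 + j0.08 → |·| ≈ 1.0032, ∠ ≈ 4.57°
|T| = 3.125e-05 · 1 / (10.05 · 1.4142 · 1.0032) ≈ 2.1917e-06
Gain = 20 log₁₀(2.1917e-06) ≈ -113.18 dB
∠T = (0°) − (84.29° + 45.00° + 4.57°) = -133.86°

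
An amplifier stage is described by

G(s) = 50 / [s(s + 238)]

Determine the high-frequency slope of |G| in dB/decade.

-40 dB/decade

Each pole contributes −20 dB/decade at high frequency; each zero contributes +20 dB/decade.
Net: 0 zero(s) − 2 pole(s) → -40 dB/decade.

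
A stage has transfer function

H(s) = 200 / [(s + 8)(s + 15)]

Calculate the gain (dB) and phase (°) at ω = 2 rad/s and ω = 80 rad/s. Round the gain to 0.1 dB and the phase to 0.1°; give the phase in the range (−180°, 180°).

At s = jω = j2:
pole (s+8): 8 + j2 → |·| = √(8²+2²) = √68 ≈ 8.2462, ∠ = arctan(2/8) ≈ 14.04°
pole (s+15): 15 + j2 → |·| = √(15²+2²) = √229 ≈ 15.133, ∠ = arctan(2/15) ≈ 7.59°
|H| = 200 / 124.79 ≈ 1.6027
Gain = 20 log₁₀(1.6027) ≈ 4.10 dB
∠H = 0.00° − 21.63° = -21.63°

At s = jω = j80:
pole (s+8): 8 + j80 → |·| = √(8²+80²) = √6464 ≈ 80.399, ∠ = arctan(80/8) ≈ 84.29°
pole (s+15): 15 + j80 → |·| = √(15²+80²) = √6625 ≈ 81.394, ∠ = arctan(80/15) ≈ 79.38°
|H| = 200 / 6544 ≈ 0.030562
Gain = 20 log₁₀(0.030562) ≈ -30.30 dB
∠H = 0.00° − 163.67° = -163.67°

ω = 2: 4.1 dB, -21.6°; ω = 80: -30.3 dB, -163.7°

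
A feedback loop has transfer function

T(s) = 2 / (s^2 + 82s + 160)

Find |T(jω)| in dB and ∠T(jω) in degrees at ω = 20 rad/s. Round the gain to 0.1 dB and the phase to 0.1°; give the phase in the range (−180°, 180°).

-58.4 dB, -98.3°

Substitute s = j20:
Numerator: 2 = 2 + j0
Denominator: (j20)^2 + 82(j20) + 160 = -240 + j1640
|N| = √(2² + 0²) ≈ 2, ∠N ≈ 0.00°
|D| = √(240² + 1640²) ≈ 1657.5, ∠D ≈ 98.33°
|T| = 2 / 1657.5 ≈ 0.0012066
Gain = 20 log₁₀(0.0012066) ≈ -58.37 dB
∠T = 0.00° − 98.33° = -98.33°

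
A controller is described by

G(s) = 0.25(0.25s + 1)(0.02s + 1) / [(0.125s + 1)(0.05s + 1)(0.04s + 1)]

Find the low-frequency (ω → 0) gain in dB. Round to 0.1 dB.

-12.0 dB

G(0) = 0.25 · 1 / 1 = 0.25
20 log₁₀(0.25) ≈ -12.04 dB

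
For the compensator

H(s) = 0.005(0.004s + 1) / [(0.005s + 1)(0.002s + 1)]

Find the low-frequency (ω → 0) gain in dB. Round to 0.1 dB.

H(0) = 0.005 · 1 / 1 = 0.005
20 log₁₀(0.005) ≈ -46.02 dB

-46.0 dB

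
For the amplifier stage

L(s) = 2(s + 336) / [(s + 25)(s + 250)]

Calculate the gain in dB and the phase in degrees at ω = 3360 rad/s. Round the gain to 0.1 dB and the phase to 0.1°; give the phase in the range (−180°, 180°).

At s = jω = j3360:
zero (s+336): 336 + j3360 → |·| = √(336²+3360²) = √11402496 ≈ 3376.8, ∠ = arctan(3360/336) ≈ 84.29°
pole (s+25): 25 + j3360 → |·| = √(25²+3360²) = √11290225 ≈ 3360.1, ∠ = arctan(3360/25) ≈ 89.57°
pole (s+250): 250 + j3360 → |·| = √(250²+3360²) = √11352100 ≈ 3369.3, ∠ = arctan(3360/250) ≈ 85.74°
|L| = 2 · 3376.8 / 1.1321e+07 ≈ 0.00059656
Gain = 20 log₁₀(0.00059656) ≈ -64.49 dB
∠L = 84.29° − 175.31° = -91.02°

-64.5 dB, -91.0°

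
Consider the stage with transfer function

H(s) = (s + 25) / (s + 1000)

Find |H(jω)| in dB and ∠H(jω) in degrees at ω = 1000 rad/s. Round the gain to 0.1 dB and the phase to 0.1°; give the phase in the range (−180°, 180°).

At s = jω = j1000:
zero (s+25): 25 + j1000 → |·| = √(25²+1000²) = √1000625 ≈ 1000.3, ∠ = arctan(1000/25) ≈ 88.57°
pole (s+1000): 1000 + j1000 → |·| = √(1000²+1000²) = √2000000 ≈ 1414.2, ∠ = arctan(1000/1000) ≈ 45.00°
|H| = 1 · 1000.3 / 1414.2 ≈ 0.70733
Gain = 20 log₁₀(0.70733) ≈ -3.01 dB
∠H = 88.57° − 45.00° = 43.57°

-3.0 dB, 43.6°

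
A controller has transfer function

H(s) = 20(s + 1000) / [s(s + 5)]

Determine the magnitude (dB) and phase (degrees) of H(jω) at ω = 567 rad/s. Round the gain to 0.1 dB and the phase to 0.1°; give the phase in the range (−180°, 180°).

-22.9 dB, -149.9°

At s = jω = j567:
zero (s+1000): 1000 + j567 → |·| = √(1000²+567²) = √1321489 ≈ 1149.6, ∠ = arctan(567/1000) ≈ 29.55°
pole (s+5): 5 + j567 → |·| = √(5²+567²) = √321514 ≈ 567.02, ∠ = arctan(567/5) ≈ 89.49°
pole at origin: |s| = 567, ∠ = 90.00° (in denominator)
|H| = 20 · 1149.6 / 3.215e+05 ≈ 0.071515
Gain = 20 log₁₀(0.071515) ≈ -22.91 dB
∠H = 29.55° − 179.49° = -149.94°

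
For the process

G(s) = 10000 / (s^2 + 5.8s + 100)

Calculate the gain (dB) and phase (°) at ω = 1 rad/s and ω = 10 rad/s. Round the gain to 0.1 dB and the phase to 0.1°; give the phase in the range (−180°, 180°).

ω = 1: 40.1 dB, -3.4°; ω = 10: 44.7 dB, -90.0°

At s = jω = j1:
quadratic: (j1)² + 5.8·j1 + 100 = 99 + j5.8 → |·| ≈ 99.17, ∠ ≈ 3.35°
|G| = 10000 / 99.17 ≈ 100.84
Gain = 20 log₁₀(100.84) ≈ 40.07 dB
∠G = 0.00° − 3.35° = -3.35°

At s = jω = j10:
quadratic: (j10)² + 5.8·j10 + 100 = 0 + j58 → |·| ≈ 58, ∠ ≈ 90.00°
|G| = 10000 / 58 ≈ 172.41
Gain = 20 log₁₀(172.41) ≈ 44.73 dB
∠G = 0.00° − 90.00° = -90.00°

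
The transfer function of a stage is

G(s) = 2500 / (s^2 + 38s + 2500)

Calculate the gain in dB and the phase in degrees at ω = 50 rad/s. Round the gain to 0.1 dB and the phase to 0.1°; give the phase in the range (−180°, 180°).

2.4 dB, -90.0°

At s = jω = j50:
quadratic: (j50)² + 38·j50 + 2500 = 0 + j1900 → |·| ≈ 1900, ∠ ≈ 90.00°
|G| = 2500 / 1900 ≈ 1.3158
Gain = 20 log₁₀(1.3158) ≈ 2.38 dB
∠G = 0.00° − 90.00° = -90.00°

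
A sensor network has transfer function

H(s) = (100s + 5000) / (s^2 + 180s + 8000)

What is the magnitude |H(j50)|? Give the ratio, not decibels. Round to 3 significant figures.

Substitute s = j50:
Numerator: 100(j50) + 5000 = 5000 + j5000
Denominator: (j50)^2 + 180(j50) + 8000 = 5500 + j9000
|N| = √(5000² + 5000²) ≈ 7071.1, ∠N ≈ 45.00°
|D| = √(5500² + 9000²) ≈ 10548, ∠D ≈ 58.57°
|H| = 7071.1 / 10548 ≈ 0.67037

0.670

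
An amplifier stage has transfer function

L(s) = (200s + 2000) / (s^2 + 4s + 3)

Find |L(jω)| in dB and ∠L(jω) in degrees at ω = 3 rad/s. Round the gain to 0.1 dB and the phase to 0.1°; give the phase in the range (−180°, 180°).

Substitute s = j3:
Numerator: 200(j3) + 2000 = 2000 + j600
Denominator: (j3)^2 + 4(j3) + 3 = -6 + j12
|N| = √(2000² + 600²) ≈ 2088.1, ∠N ≈ 16.70°
|D| = √(6² + 12²) ≈ 13.416, ∠D ≈ 116.57°
|L| = 2088.1 / 13.416 ≈ 155.64
Gain = 20 log₁₀(155.64) ≈ 43.84 dB
∠L = 16.70° − 116.57° = -99.87°

43.8 dB, -99.9°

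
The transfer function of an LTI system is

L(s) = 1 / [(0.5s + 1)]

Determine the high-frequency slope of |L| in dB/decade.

-20 dB/decade

Each pole contributes −20 dB/decade at high frequency; each zero contributes +20 dB/decade.
Net: 0 zero(s) − 1 pole(s) → -20 dB/decade.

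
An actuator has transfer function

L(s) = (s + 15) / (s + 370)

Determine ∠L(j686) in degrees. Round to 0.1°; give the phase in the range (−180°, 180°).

27.1°

At s = jω = j686:
zero (s+15): 15 + j686 → |·| = √(15²+686²) = √470821 ≈ 686.16, ∠ = arctan(686/15) ≈ 88.75°
pole (s+370): 370 + j686 → |·| = √(370²+686²) = √607496 ≈ 779.42, ∠ = arctan(686/370) ≈ 61.66°
∠L = 88.75° − 61.66° = 27.09°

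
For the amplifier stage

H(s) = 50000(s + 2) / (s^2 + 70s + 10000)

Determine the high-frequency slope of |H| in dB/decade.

Each pole contributes −20 dB/decade at high frequency; each zero contributes +20 dB/decade.
Net: 1 zero(s) − 2 pole(s) → -20 dB/decade.

-20 dB/decade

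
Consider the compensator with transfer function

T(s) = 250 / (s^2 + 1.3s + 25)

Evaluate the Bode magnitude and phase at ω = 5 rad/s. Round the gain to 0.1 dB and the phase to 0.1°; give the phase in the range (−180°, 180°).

31.7 dB, -90.0°

At s = jω = j5:
quadratic: (j5)² + 1.3·j5 + 25 = 0 + j6.5 → |·| ≈ 6.5, ∠ ≈ 90.00°
|T| = 250 / 6.5 ≈ 38.462
Gain = 20 log₁₀(38.462) ≈ 31.70 dB
∠T = 0.00° − 90.00° = -90.00°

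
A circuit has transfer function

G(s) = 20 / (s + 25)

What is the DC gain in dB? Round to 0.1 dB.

G(0) = 20 / (25) = 0.8
20 log₁₀(0.8) ≈ -1.94 dB

-1.9 dB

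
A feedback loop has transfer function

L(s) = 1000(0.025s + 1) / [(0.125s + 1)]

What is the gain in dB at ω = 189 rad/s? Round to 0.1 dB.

At ω = 189 rad/s:
zero (1 + j189·0.025) = 1 + j4.725 → |·| ≈ 4.8297, ∠ ≈ 78.05°
pole (1 + j189·0.125) = 1 + j23.625 → |·| ≈ 23.646, ∠ ≈ 87.58°
|L| = 1000 · 4.8297 / (23.646) ≈ 204.25
Gain = 20 log₁₀(204.25) ≈ 46.20 dB

46.2 dB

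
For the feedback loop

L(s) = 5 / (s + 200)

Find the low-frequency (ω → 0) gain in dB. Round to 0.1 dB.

-32.0 dB

L(0) = 5 / (200) = 0.025
20 log₁₀(0.025) ≈ -32.04 dB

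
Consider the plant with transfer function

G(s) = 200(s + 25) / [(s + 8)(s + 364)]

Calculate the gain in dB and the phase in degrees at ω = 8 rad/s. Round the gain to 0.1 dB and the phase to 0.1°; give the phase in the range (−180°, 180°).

2.1 dB, -28.5°

At s = jω = j8:
zero (s+25): 25 + j8 → |·| = √(25²+8²) = √689 ≈ 26.249, ∠ = arctan(8/25) ≈ 17.74°
pole (s+8): 8 + j8 → |·| = √(8²+8²) = √128 ≈ 11.314, ∠ = arctan(8/8) ≈ 45.00°
pole (s+364): 364 + j8 → |·| = √(364²+8²) = √132560 ≈ 364.09, ∠ = arctan(8/364) ≈ 1.26°
|G| = 200 · 26.249 / 4119.3 ≈ 1.2744
Gain = 20 log₁₀(1.2744) ≈ 2.11 dB
∠G = 17.74° − 46.26° = -28.52°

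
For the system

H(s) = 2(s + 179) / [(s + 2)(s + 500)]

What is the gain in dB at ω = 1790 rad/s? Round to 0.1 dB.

-59.3 dB

At s = jω = j1790:
zero (s+179): 179 + j1790 → |·| = √(179²+1790²) = √3236141 ≈ 1798.9, ∠ = arctan(1790/179) ≈ 84.29°
pole (s+2): 2 + j1790 → |·| = √(2²+1790²) = √3204104 ≈ 1790, ∠ = arctan(1790/2) ≈ 89.94°
pole (s+500): 500 + j1790 → |·| = √(500²+1790²) = √3454100 ≈ 1858.5, ∠ = arctan(1790/500) ≈ 74.39°
|H| = 2 · 1798.9 / 3.3267e+06 ≈ 0.0010815
Gain = 20 log₁₀(0.0010815) ≈ -59.32 dB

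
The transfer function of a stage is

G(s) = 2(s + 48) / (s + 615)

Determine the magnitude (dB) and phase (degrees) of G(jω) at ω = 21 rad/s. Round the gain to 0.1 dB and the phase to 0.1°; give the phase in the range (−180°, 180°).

-15.4 dB, 21.7°

At s = jω = j21:
zero (s+48): 48 + j21 → |·| = √(48²+21²) = √2745 ≈ 52.393, ∠ = arctan(21/48) ≈ 23.63°
pole (s+615): 615 + j21 → |·| = √(615²+21²) = √378666 ≈ 615.36, ∠ = arctan(21/615) ≈ 1.96°
|G| = 2 · 52.393 / 615.36 ≈ 0.17028
Gain = 20 log₁₀(0.17028) ≈ -15.38 dB
∠G = 23.63° − 1.96° = 21.67°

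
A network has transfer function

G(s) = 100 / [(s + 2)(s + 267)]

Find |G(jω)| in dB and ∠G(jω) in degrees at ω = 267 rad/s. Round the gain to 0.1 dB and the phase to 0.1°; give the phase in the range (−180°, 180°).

At s = jω = j267:
pole (s+2): 2 + j267 → |·| = √(2²+267²) = √71293 ≈ 267.01, ∠ = arctan(267/2) ≈ 89.57°
pole (s+267): 267 + j267 → |·| = √(267²+267²) = √142578 ≈ 377.6, ∠ = arctan(267/267) ≈ 45.00°
|G| = 100 / 1.0082e+05 ≈ 0.00099187
Gain = 20 log₁₀(0.00099187) ≈ -60.07 dB
∠G = 0.00° − 134.57° = -134.57°

-60.1 dB, -134.6°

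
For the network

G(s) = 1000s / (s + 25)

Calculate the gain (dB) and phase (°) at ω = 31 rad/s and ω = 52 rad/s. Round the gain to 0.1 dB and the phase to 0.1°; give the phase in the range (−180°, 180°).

ω = 31: 57.8 dB, 38.9°; ω = 52: 59.1 dB, 25.7°

At s = jω = j31:
zero at origin: s = j31 → |·| = 31, ∠ = 90.00°
pole (s+25): 25 + j31 → |·| = √(25²+31²) = √1586 ≈ 39.825, ∠ = arctan(31/25) ≈ 51.12°
|G| = 1000 · 31 / 39.825 ≈ 778.41
Gain = 20 log₁₀(778.41) ≈ 57.82 dB
∠G = 90.00° − 51.12° = 38.88°

At s = jω = j52:
zero at origin: s = j52 → |·| = 52, ∠ = 90.00°
pole (s+25): 25 + j52 → |·| = √(25²+52²) = √3329 ≈ 57.697, ∠ = arctan(52/25) ≈ 64.32°
|G| = 1000 · 52 / 57.697 ≈ 901.26
Gain = 20 log₁₀(901.26) ≈ 59.10 dB
∠G = 90.00° − 64.32° = 25.68°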